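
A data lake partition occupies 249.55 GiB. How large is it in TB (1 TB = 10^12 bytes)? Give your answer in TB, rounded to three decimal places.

249.55 GiB × 1,073,741,824 bytes/GiB = 267,952,272,179.2 bytes
1 TB = 10^12 bytes = 1,000,000,000,000 bytes
267,952,272,179.2 / 1,000,000,000,000 = 0.268 TB

0.268 TB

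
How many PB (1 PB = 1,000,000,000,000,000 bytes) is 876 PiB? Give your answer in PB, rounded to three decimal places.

986.288 PB

876 PiB = 876 × 2^50 bytes = 986,288,318,394,138,624 bytes
1 PB = 1,000,000,000,000,000 bytes
986,288,318,394,138,624 / 1,000,000,000,000,000 = 986.288 PB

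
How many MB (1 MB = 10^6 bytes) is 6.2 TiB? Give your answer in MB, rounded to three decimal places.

6.2 TiB = 6.2 × 2^40 bytes = 6,816,972,092,211.2 bytes
1 MB = 10^6 bytes = 1,000,000 bytes
6,816,972,092,211.2 / 1,000,000 = 6,816,972.092 MB

6,816,972.092 MB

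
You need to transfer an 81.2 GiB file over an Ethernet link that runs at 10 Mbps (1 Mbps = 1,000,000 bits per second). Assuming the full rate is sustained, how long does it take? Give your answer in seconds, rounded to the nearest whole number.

69,750 seconds

81.2 GiB = 87,187,836,108.8 bytes = 697,502,688,870.4 bits
10 Mbps = 10,000,000 bits/s
time = 697,502,688,870.4 / 10,000,000 = 69,750 s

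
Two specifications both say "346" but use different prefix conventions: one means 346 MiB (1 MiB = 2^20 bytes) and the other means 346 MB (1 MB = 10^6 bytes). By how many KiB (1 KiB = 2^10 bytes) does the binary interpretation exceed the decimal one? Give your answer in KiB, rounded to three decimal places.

16,413.375 KiB

346 MiB = 346 × 1,048,576 = 362,807,296 bytes
346 MB = 346 × 1,000,000 = 346,000,000 bytes
difference = 16,807,296 bytes
16,807,296 / 1,024 = 16,413.375 KiB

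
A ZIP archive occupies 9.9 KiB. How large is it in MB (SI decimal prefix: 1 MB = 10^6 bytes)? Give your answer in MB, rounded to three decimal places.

9.9 KiB = 9.9 × 2^10 bytes = 10,137.6 bytes
1 MB = 10^6 bytes = 1,000,000 bytes
10,137.6 / 1,000,000 = 0.010 MB

0.010 MB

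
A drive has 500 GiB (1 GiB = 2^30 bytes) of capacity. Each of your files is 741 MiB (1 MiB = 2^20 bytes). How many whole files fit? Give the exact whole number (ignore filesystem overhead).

690

Capacity: 500 GiB = 536,870,912,000 bytes
Per item: 741 MiB = 776,994,816 bytes
⌊536,870,912,000 / 776,994,816⌋ = 690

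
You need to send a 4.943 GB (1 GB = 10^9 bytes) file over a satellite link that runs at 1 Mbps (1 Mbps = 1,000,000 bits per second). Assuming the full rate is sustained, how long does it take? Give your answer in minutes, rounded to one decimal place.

659.1 minutes

4.943 GB = 4,943,000,000 bytes = 39,544,000,000 bits
1 Mbps = 1,000,000 bits/s
time = 39,544,000,000 / 1,000,000 = 39,544.00 s
39,544.00 s / 60 = 659.1 minutes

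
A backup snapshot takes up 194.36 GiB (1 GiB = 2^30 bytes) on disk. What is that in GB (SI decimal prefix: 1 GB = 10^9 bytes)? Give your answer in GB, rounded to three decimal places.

208.692 GB

194.36 GiB = 194.36 × 2^30 bytes = 208,692,460,912.64 bytes
1 GB = 1,000,000,000 bytes
208,692,460,912.64 / 1,000,000,000 = 208.692 GB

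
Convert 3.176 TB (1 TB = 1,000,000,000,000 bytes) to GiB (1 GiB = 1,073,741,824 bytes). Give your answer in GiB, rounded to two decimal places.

2,957.88 GiB

3.176 TB = 3.176 × 10^12 bytes = 3,176,000,000,000 bytes
1 GiB = 1,073,741,824 bytes
3,176,000,000,000 / 1,073,741,824 = 2,957.88 GiB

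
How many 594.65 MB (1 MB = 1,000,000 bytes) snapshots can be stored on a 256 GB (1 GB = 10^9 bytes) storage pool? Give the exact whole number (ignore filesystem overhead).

Capacity: 256 GB = 256,000,000,000 bytes
Per item: 594.65 MB = 594,650,000 bytes
⌊256,000,000,000 / 594,650,000⌋ = 430

430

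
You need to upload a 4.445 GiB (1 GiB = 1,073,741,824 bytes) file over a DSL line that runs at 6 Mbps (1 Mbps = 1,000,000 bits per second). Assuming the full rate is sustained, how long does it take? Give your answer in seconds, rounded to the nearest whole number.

4.445 GiB = 4,772,782,407.68 bytes = 38,182,259,261.44 bits
6 Mbps = 6,000,000 bits/s
time = 38,182,259,261.44 / 6,000,000 = 6,364 s

6,364 seconds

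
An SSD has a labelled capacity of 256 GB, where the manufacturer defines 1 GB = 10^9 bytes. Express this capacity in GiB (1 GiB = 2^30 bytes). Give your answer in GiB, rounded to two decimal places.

256 GB × 1,000,000,000 bytes/GB = 256,000,000,000 bytes
1 GiB = 1,073,741,824 bytes
256,000,000,000 / 1,073,741,824 = 238.42 GiB

238.42 GiB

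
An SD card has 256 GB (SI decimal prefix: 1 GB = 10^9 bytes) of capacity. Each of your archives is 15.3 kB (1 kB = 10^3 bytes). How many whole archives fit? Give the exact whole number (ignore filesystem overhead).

Capacity: 256 GB = 256,000,000,000 bytes
Per item: 15.3 kB = 15,300 bytes
⌊256,000,000,000 / 15,300⌋ = 16,732,026

16,732,026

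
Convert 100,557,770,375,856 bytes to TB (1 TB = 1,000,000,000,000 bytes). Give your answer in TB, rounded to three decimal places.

100.558 TB

100,557,770,375,856 bytes given.
1 TB = 1,000,000,000,000 bytes
100,557,770,375,856 / 1,000,000,000,000 = 100.558 TB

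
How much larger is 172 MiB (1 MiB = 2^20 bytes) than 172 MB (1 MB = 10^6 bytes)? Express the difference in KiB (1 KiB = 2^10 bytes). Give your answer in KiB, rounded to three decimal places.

8,159.250 KiB

172 MiB = 172 × 1,048,576 = 180,355,072 bytes
172 MB = 172 × 1,000,000 = 172,000,000 bytes
difference = 8,355,072 bytes
8,355,072 / 1,024 = 8,159.250 KiB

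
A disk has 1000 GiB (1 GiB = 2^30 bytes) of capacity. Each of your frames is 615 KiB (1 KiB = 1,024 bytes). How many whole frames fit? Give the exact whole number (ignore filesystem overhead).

1,705,001

Capacity: 1000 GiB = 1,073,741,824,000 bytes
Per item: 615 KiB = 629,760 bytes
⌊1,073,741,824,000 / 629,760⌋ = 1,705,001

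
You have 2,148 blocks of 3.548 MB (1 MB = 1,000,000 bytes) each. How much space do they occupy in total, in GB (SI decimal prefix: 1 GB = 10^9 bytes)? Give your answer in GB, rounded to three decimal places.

Total = 2,148 × 3.548 MB = 7621.104 MB
= 7621.104 × 1,000,000 bytes = 7,621,104,000 bytes
1 GB = 1,000,000,000 bytes
7,621,104,000 / 1,000,000,000 = 7.621 GB

7.621 GB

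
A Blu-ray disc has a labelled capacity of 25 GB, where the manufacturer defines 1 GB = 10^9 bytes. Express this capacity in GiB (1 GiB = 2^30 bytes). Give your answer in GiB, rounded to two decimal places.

23.28 GiB

25 GB = 25 × 10^9 bytes = 25,000,000,000 bytes
1 GiB = 2^30 bytes = 1,073,741,824 bytes
25,000,000,000 / 1,073,741,824 = 23.28 GiB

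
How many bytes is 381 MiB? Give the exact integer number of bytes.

381 × 1,048,576 = 399,507,456 bytes

399,507,456 bytes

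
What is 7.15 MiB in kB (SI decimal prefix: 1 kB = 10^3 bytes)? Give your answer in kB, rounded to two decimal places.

7,497.32 kB

7.15 MiB = 7.15 × 2^20 bytes = 7,497,318.4 bytes
1 kB = 1,000 bytes
7,497,318.4 / 1,000 = 7,497.32 kB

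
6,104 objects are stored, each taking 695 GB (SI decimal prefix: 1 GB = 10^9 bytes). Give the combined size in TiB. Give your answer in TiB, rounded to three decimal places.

Total = 6,104 × 695 GB = 4,242,280 GB
= 4,242,280 × 1,000,000,000 bytes = 4,242,280,000,000,000 bytes
1 TiB = 1,099,511,627,776 bytes
4,242,280,000,000,000 / 1,099,511,627,776 = 3,858.331 TiB

3,858.331 TiB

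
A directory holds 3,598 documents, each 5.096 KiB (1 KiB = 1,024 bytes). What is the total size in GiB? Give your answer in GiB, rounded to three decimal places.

Total = 3,598 × 5.096 KiB = 18335.408 KiB
= 18335.408 × 1,024 bytes = 18,775,457.792 bytes
1 GiB = 1,073,741,824 bytes
18,775,457.792 / 1,073,741,824 = 0.017 GiB

0.017 GiB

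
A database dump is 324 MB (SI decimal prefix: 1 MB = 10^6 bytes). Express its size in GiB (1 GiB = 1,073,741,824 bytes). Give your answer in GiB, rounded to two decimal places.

324 MB = 324 × 10^6 bytes = 324,000,000 bytes
1 GiB = 2^30 bytes = 1,073,741,824 bytes
324,000,000 / 1,073,741,824 = 0.30 GiB

0.30 GiB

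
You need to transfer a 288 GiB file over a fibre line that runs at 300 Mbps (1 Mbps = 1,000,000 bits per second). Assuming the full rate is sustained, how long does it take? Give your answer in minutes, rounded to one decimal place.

137.4 minutes

288 GiB = 309,237,645,312 bytes = 2,473,901,162,496 bits
300 Mbps = 300,000,000 bits/s
time = 2,473,901,162,496 / 300,000,000 = 8,246.34 s
8,246.34 s / 60 = 137.4 minutes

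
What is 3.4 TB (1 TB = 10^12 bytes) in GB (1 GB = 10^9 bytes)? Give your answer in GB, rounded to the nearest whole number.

3,400 GB

3.4 TB = 3.4 × 10^12 bytes = 3,400,000,000,000 bytes
1 GB = 10^9 bytes = 1,000,000,000 bytes
3,400,000,000,000 / 1,000,000,000 = 3,400 GB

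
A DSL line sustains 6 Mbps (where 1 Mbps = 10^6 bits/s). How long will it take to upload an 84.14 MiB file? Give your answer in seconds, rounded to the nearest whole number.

84.14 MiB = 88,227,184.64 bytes = 705,817,477.12 bits
6 Mbps = 6,000,000 bits/s
time = 705,817,477.12 / 6,000,000 = 118 s

118 seconds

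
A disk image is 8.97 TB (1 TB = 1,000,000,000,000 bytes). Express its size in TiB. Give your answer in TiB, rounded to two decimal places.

8.97 TB = 8.97 × 10^12 bytes = 8,970,000,000,000 bytes
1 TiB = 2^40 bytes = 1,099,511,627,776 bytes
8,970,000,000,000 / 1,099,511,627,776 = 8.16 TiB

8.16 TiB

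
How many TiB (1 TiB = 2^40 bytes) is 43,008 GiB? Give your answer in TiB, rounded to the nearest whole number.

43,008 GiB = 43,008 × 2^30 bytes = 46,179,488,366,592 bytes
1 TiB = 2^40 bytes = 1,099,511,627,776 bytes
46,179,488,366,592 / 1,099,511,627,776 = 42 TiB

42 TiB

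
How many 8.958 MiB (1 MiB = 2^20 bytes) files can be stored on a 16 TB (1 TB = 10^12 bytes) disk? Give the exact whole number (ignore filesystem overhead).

1,703,370

Capacity: 16 TB = 16,000,000,000,000 bytes
Per item: 8.958 MiB = 9,393,143.808 bytes
⌊16,000,000,000,000 / 9,393,143.808⌋ = 1,703,370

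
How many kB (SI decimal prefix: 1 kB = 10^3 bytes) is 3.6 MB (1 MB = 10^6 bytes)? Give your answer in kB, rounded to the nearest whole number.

3,600 kB

3.6 MB = 3.6 × 10^6 bytes = 3,600,000 bytes
1 kB = 10^3 bytes = 1,000 bytes
3,600,000 / 1,000 = 3,600 kB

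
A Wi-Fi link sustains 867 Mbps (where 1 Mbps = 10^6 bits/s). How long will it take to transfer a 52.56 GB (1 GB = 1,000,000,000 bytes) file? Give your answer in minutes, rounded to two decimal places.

8.08 minutes

52.56 GB = 52,560,000,000 bytes = 420,480,000,000 bits
867 Mbps = 867,000,000 bits/s
time = 420,480,000,000 / 867,000,000 = 484.983 s
484.983 s / 60 = 8.08 minutes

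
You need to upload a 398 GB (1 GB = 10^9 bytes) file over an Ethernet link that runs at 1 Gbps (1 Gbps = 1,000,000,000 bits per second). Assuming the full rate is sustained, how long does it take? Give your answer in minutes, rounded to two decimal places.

53.07 minutes

398 GB = 398,000,000,000 bytes = 3,184,000,000,000 bits
1 Gbps = 1,000,000,000 bits/s
time = 3,184,000,000,000 / 1,000,000,000 = 3,184.000 s
3,184.000 s / 60 = 53.07 minutes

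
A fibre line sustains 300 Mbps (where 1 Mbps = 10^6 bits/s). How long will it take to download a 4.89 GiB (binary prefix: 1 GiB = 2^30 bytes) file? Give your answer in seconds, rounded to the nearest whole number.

4.89 GiB = 5,250,597,519.36 bytes = 42,004,780,154.88 bits
300 Mbps = 300,000,000 bits/s
time = 42,004,780,154.88 / 300,000,000 = 140 s

140 seconds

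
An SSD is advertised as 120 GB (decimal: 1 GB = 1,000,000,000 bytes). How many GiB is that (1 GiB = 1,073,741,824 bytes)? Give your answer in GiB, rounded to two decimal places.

111.76 GiB

120 GB × 1,000,000,000 bytes/GB = 120,000,000,000 bytes
1 GiB = 1,073,741,824 bytes
120,000,000,000 / 1,073,741,824 = 111.76 GiB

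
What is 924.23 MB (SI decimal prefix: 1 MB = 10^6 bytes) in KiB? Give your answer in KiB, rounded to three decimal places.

902,568.359 KiB

924.23 MB = 924.23 × 10^6 bytes = 924,230,000 bytes
1 KiB = 2^10 bytes = 1,024 bytes
924,230,000 / 1,024 = 902,568.359 KiB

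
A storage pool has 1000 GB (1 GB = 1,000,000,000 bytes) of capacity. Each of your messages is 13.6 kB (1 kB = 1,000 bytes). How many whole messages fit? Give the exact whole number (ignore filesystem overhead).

Capacity: 1000 GB = 1,000,000,000,000 bytes
Per item: 13.6 kB = 13,600 bytes
⌊1,000,000,000,000 / 13,600⌋ = 73,529,411

73,529,411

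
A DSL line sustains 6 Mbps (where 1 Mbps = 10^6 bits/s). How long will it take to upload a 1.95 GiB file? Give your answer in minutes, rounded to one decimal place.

46.5 minutes

1.95 GiB = 2,093,796,556.8 bytes = 16,750,372,454.4 bits
6 Mbps = 6,000,000 bits/s
time = 16,750,372,454.4 / 6,000,000 = 2,791.73 s
2,791.73 s / 60 = 46.5 minutes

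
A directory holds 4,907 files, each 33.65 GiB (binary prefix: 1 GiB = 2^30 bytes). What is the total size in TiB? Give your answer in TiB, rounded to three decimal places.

Total = 4,907 × 33.65 GiB = 165120.55 GiB
= 165120.55 × 1,073,741,824 bytes = 177,296,840,536,883.2 bytes
1 TiB = 1,099,511,627,776 bytes
177,296,840,536,883.2 / 1,099,511,627,776 = 161.251 TiB

161.251 TiB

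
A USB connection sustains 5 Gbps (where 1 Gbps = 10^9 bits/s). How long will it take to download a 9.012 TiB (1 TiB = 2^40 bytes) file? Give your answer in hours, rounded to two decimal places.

9.012 TiB = 9,908,798,789,517.312 bytes = 79,270,390,316,138.496 bits
5 Gbps = 5,000,000,000 bits/s
time = 79,270,390,316,138.496 / 5,000,000,000 = 15,854.0781 s
15,854.0781 s / 3600 = 4.40 hours

4.40 hours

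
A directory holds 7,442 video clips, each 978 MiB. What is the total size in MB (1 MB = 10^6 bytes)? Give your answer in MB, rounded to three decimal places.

Total = 7,442 × 978 MiB = 7,278,276 MiB
= 7,278,276 × 1,048,576 bytes = 7,631,825,534,976 bytes
1 MB = 1,000,000 bytes
7,631,825,534,976 / 1,000,000 = 7,631,825.535 MB

7,631,825.535 MB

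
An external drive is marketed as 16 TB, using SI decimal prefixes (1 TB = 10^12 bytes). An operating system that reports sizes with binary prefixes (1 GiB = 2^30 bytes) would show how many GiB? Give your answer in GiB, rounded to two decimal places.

16 TB = 16 × 10^12 bytes = 16,000,000,000,000 bytes
1 GiB = 2^30 bytes = 1,073,741,824 bytes
16,000,000,000,000 / 1,073,741,824 = 14,901.16 GiB

14,901.16 GiB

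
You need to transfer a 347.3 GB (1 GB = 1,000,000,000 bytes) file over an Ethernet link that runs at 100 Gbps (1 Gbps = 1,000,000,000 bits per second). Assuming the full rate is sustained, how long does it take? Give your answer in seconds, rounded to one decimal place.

27.8 seconds

347.3 GB = 347,300,000,000 bytes = 2,778,400,000,000 bits
100 Gbps = 100,000,000,000 bits/s
time = 2,778,400,000,000 / 100,000,000,000 = 27.8 s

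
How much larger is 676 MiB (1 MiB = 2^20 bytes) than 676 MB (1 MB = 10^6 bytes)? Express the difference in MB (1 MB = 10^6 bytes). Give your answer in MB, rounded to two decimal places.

32.84 MB

676 MiB = 676 × 1,048,576 = 708,837,376 bytes
676 MB = 676 × 1,000,000 = 676,000,000 bytes
difference = 32,837,376 bytes
32,837,376 / 1,000,000 = 32.84 MB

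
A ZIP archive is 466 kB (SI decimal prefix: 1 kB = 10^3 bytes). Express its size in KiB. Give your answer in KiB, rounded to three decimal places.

466 kB = 466 × 10^3 bytes = 466,000 bytes
1 KiB = 2^10 bytes = 1,024 bytes
466,000 / 1,024 = 455.078 KiB

455.078 KiB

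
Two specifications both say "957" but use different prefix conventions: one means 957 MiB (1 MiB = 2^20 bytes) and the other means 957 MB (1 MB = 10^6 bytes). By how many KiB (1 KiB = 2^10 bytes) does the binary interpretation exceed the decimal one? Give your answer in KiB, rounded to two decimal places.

957 MiB = 957 × 1,048,576 = 1,003,487,232 bytes
957 MB = 957 × 1,000,000 = 957,000,000 bytes
difference = 46,487,232 bytes
46,487,232 / 1,024 = 45,397.69 KiB

45,397.69 KiB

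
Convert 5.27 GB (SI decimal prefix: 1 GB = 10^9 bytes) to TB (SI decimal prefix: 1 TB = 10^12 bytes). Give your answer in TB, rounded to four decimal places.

0.0053 TB

5.27 GB × 1,000,000,000 bytes/GB = 5,270,000,000 bytes
1 TB = 10^12 bytes = 1,000,000,000,000 bytes
5,270,000,000 / 1,000,000,000,000 = 0.0053 TB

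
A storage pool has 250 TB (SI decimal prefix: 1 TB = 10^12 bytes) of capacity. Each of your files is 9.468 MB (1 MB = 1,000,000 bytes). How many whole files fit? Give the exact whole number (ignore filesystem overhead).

26,404,731

Capacity: 250 TB = 250,000,000,000,000 bytes
Per item: 9.468 MB = 9,468,000 bytes
⌊250,000,000,000,000 / 9,468,000⌋ = 26,404,731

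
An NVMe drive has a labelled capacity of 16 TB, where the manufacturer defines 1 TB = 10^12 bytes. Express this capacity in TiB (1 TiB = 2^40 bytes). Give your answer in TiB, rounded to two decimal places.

16 TB × 1,000,000,000,000 bytes/TB = 16,000,000,000,000 bytes
1 TiB = 2^40 bytes = 1,099,511,627,776 bytes
16,000,000,000,000 / 1,099,511,627,776 = 14.55 TiB

14.55 TiB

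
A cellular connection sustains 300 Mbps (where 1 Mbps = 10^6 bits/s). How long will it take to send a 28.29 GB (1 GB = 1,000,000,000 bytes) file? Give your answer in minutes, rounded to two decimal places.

28.29 GB = 28,290,000,000 bytes = 226,320,000,000 bits
300 Mbps = 300,000,000 bits/s
time = 226,320,000,000 / 300,000,000 = 754.400 s
754.400 s / 60 = 12.57 minutes

12.57 minutes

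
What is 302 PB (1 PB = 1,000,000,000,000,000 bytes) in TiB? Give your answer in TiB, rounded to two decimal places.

302 PB × 1,000,000,000,000,000 bytes/PB = 302,000,000,000,000,000 bytes
1 TiB = 2^40 bytes = 1,099,511,627,776 bytes
302,000,000,000,000,000 / 1,099,511,627,776 = 274,667.40 TiB

274,667.40 TiB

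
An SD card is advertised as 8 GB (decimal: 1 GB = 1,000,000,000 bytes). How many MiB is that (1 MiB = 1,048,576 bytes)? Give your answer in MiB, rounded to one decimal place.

8 GB × 1,000,000,000 bytes/GB = 8,000,000,000 bytes
1 MiB = 2^20 bytes = 1,048,576 bytes
8,000,000,000 / 1,048,576 = 7,629.4 MiB

7,629.4 MiB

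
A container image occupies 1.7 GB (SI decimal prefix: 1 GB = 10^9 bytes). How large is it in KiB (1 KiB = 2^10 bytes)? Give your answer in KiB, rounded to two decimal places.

1,660,156.25 KiB

1.7 GB = 1.7 × 10^9 bytes = 1,700,000,000 bytes
1 KiB = 1,024 bytes
1,700,000,000 / 1,024 = 1,660,156.25 KiB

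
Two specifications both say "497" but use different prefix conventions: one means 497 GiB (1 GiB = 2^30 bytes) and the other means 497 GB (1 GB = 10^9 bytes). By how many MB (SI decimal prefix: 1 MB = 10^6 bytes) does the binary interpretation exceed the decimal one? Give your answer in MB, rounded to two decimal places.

497 GiB = 497 × 1,073,741,824 = 533,649,686,528 bytes
497 GB = 497 × 1,000,000,000 = 497,000,000,000 bytes
difference = 36,649,686,528 bytes
36,649,686,528 / 1,000,000 = 36,649.69 MB

36,649.69 MB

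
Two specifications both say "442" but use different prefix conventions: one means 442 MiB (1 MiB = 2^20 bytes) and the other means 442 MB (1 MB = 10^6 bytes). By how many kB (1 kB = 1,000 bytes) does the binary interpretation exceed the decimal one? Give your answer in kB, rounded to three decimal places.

21,470.592 kB

442 MiB = 442 × 1,048,576 = 463,470,592 bytes
442 MB = 442 × 1,000,000 = 442,000,000 bytes
difference = 21,470,592 bytes
21,470,592 / 1,000 = 21,470.592 kB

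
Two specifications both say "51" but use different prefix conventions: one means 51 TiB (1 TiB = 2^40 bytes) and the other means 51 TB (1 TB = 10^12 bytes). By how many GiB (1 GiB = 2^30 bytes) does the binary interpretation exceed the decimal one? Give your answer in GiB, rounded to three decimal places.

4,726.549 GiB

51 TiB = 51 × 1,099,511,627,776 = 56,075,093,016,576 bytes
51 TB = 51 × 1,000,000,000,000 = 51,000,000,000,000 bytes
difference = 5,075,093,016,576 bytes
5,075,093,016,576 / 1,073,741,824 = 4,726.549 GiB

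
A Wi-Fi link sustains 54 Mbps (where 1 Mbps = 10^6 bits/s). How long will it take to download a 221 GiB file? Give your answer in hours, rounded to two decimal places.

9.77 hours

221 GiB = 237,296,943,104 bytes = 1,898,375,544,832 bits
54 Mbps = 54,000,000 bits/s
time = 1,898,375,544,832 / 54,000,000 = 35,155.1027 s
35,155.1027 s / 3600 = 9.77 hours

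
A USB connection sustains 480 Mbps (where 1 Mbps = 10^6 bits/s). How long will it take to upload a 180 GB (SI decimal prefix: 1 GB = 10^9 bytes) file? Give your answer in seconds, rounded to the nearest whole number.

3,000 seconds

180 GB = 180,000,000,000 bytes = 1,440,000,000,000 bits
480 Mbps = 480,000,000 bits/s
time = 1,440,000,000,000 / 480,000,000 = 3,000 s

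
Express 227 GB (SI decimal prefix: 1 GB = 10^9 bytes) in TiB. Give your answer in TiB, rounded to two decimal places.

0.21 TiB

227 GB = 227 × 10^9 bytes = 227,000,000,000 bytes
1 TiB = 2^40 bytes = 1,099,511,627,776 bytes
227,000,000,000 / 1,099,511,627,776 = 0.21 TiB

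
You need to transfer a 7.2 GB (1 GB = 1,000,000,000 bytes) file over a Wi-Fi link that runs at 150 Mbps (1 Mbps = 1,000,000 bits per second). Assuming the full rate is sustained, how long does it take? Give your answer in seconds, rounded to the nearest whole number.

7.2 GB = 7,200,000,000 bytes = 57,600,000,000 bits
150 Mbps = 150,000,000 bits/s
time = 57,600,000,000 / 150,000,000 = 384 s

384 seconds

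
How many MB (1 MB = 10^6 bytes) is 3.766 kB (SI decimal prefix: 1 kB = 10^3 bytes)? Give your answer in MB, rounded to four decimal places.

0.0038 MB

3.766 kB = 3.766 × 10^3 bytes = 3,766 bytes
1 MB = 10^6 bytes = 1,000,000 bytes
3,766 / 1,000,000 = 0.0038 MB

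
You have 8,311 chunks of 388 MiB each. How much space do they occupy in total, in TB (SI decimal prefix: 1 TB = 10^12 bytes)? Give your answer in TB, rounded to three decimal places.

Total = 8,311 × 388 MiB = 3,224,668 MiB
= 3,224,668 × 1,048,576 bytes = 3,381,309,472,768 bytes
1 TB = 1,000,000,000,000 bytes
3,381,309,472,768 / 1,000,000,000,000 = 3.381 TB

3.381 TB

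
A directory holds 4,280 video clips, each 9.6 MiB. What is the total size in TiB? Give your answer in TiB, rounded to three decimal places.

Total = 4,280 × 9.6 MiB = 41,088 MiB
= 41,088 × 1,048,576 bytes = 43,083,890,688 bytes
1 TiB = 1,099,511,627,776 bytes
43,083,890,688 / 1,099,511,627,776 = 0.039 TiB

0.039 TiB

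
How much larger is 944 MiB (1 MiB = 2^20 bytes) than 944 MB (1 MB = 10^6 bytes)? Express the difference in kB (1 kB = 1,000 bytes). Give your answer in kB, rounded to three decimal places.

45,855.744 kB

944 MiB = 944 × 1,048,576 = 989,855,744 bytes
944 MB = 944 × 1,000,000 = 944,000,000 bytes
difference = 45,855,744 bytes
45,855,744 / 1,000 = 45,855.744 kB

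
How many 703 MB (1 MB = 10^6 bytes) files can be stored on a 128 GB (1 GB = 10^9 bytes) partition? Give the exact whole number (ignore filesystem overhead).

Capacity: 128 GB = 128,000,000,000 bytes
Per item: 703 MB = 703,000,000 bytes
⌊128,000,000,000 / 703,000,000⌋ = 182

182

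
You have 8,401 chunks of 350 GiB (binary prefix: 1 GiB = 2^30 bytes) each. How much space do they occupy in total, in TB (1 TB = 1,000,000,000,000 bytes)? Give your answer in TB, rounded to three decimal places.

3,157.177 TB

Total = 8,401 × 350 GiB = 2,940,350 GiB
= 2,940,350 × 1,073,741,824 bytes = 3,157,176,772,198,400 bytes
1 TB = 1,000,000,000,000 bytes
3,157,176,772,198,400 / 1,000,000,000,000 = 3,157.177 TB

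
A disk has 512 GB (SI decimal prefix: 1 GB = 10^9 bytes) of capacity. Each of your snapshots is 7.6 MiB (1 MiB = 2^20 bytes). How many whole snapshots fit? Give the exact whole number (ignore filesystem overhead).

Capacity: 512 GB = 512,000,000,000 bytes
Per item: 7.6 MiB = 7,969,177.6 bytes
⌊512,000,000,000 / 7,969,177.6⌋ = 64,247

64,247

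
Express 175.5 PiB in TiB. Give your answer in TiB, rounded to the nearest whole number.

179,712 TiB

175.5 PiB × 1,125,899,906,842,624 bytes/PiB = 197,595,433,650,880,512 bytes
1 TiB = 2^40 bytes = 1,099,511,627,776 bytes
197,595,433,650,880,512 / 1,099,511,627,776 = 179,712 TiB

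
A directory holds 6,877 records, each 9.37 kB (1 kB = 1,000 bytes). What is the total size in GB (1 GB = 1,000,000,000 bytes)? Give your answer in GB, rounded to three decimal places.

Total = 6,877 × 9.37 kB = 64437.49 kB
= 64437.49 × 1,000 bytes = 64,437,490 bytes
1 GB = 1,000,000,000 bytes
64,437,490 / 1,000,000,000 = 0.064 GB

0.064 GB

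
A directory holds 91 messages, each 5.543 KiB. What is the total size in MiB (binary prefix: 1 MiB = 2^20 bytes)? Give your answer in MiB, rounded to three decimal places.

0.493 MiB

Total = 91 × 5.543 KiB = 504.413 KiB
= 504.413 × 1,024 bytes = 516,518.912 bytes
1 MiB = 1,048,576 bytes
516,518.912 / 1,048,576 = 0.493 MiB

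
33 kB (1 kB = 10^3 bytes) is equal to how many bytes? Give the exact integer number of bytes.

33,000 bytes

33 × 1,000 = 33,000 bytes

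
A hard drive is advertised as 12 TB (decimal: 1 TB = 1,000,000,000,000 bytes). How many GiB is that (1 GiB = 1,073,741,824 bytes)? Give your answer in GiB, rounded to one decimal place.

11,175.9 GiB

12 TB × 1,000,000,000,000 bytes/TB = 12,000,000,000,000 bytes
1 GiB = 1,073,741,824 bytes
12,000,000,000,000 / 1,073,741,824 = 11,175.9 GiB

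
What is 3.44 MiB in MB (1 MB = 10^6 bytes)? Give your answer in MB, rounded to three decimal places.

3.607 MB

3.44 MiB × 1,048,576 bytes/MiB = 3,607,101.44 bytes
1 MB = 10^6 bytes = 1,000,000 bytes
3,607,101.44 / 1,000,000 = 3.607 MB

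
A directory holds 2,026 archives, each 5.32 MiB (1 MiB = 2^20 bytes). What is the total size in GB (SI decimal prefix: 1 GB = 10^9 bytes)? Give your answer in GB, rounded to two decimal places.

11.30 GB

Total = 2,026 × 5.32 MiB = 10778.32 MiB
= 10778.32 × 1,048,576 bytes = 11,301,887,672.32 bytes
1 GB = 1,000,000,000 bytes
11,301,887,672.32 / 1,000,000,000 = 11.30 GB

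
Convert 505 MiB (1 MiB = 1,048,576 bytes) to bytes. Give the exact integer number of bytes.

529,530,880 bytes

505 × 1,048,576 = 529,530,880 bytes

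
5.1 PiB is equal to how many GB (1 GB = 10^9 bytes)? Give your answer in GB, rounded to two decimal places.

5,742,089.52 GB

5.1 PiB = 5.1 × 2^50 bytes = 5,742,089,524,897,382.4 bytes
1 GB = 10^9 bytes = 1,000,000,000 bytes
5,742,089,524,897,382.4 / 1,000,000,000 = 5,742,089.52 GB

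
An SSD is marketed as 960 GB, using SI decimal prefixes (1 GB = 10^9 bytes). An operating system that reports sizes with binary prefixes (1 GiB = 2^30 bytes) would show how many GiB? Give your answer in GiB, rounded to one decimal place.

960 GB = 960 × 10^9 bytes = 960,000,000,000 bytes
1 GiB = 2^30 bytes = 1,073,741,824 bytes
960,000,000,000 / 1,073,741,824 = 894.1 GiB

894.1 GiB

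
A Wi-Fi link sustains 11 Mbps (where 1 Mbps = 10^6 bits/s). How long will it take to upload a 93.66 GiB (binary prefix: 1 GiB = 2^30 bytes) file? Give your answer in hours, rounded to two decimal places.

20.32 hours

93.66 GiB = 100,566,659,235.84 bytes = 804,533,273,886.72 bits
11 Mbps = 11,000,000 bits/s
time = 804,533,273,886.72 / 11,000,000 = 73,139.3885 s
73,139.3885 s / 3600 = 20.32 hours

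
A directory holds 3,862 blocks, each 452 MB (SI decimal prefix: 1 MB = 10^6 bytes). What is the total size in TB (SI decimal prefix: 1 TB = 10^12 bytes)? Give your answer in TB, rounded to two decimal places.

Total = 3,862 × 452 MB = 1,745,624 MB
= 1,745,624 × 1,000,000 bytes = 1,745,624,000,000 bytes
1 TB = 1,000,000,000,000 bytes
1,745,624,000,000 / 1,000,000,000,000 = 1.75 TB

1.75 TB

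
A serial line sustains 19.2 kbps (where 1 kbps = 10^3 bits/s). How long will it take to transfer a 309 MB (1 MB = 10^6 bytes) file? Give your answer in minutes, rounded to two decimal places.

309 MB = 309,000,000 bytes = 2,472,000,000 bits
19.2 kbps = 19,200 bits/s
time = 2,472,000,000 / 19,200 = 128,750.000 s
128,750.000 s / 60 = 2,145.83 minutes

2,145.83 minutes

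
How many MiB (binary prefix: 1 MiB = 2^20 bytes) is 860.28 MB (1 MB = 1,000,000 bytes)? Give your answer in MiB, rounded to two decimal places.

860.28 MB × 1,000,000 bytes/MB = 860,280,000 bytes
1 MiB = 1,048,576 bytes
860,280,000 / 1,048,576 = 820.43 MiB

820.43 MiB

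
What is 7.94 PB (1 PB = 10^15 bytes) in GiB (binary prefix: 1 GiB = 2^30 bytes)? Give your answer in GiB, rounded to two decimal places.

7.94 PB = 7.94 × 10^15 bytes = 7,940,000,000,000,000 bytes
1 GiB = 2^30 bytes = 1,073,741,824 bytes
7,940,000,000,000,000 / 1,073,741,824 = 7,394,701.24 GiB

7,394,701.24 GiB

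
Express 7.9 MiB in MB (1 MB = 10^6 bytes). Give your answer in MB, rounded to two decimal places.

8.28 MB

7.9 MiB × 1,048,576 bytes/MiB = 8,283,750.4 bytes
1 MB = 10^6 bytes = 1,000,000 bytes
8,283,750.4 / 1,000,000 = 8.28 MB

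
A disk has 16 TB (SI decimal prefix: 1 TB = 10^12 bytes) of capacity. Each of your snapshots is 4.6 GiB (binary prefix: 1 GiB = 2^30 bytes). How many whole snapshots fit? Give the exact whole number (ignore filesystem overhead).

Capacity: 16 TB = 16,000,000,000,000 bytes
Per item: 4.6 GiB = 4,939,212,390.4 bytes
⌊16,000,000,000,000 / 4,939,212,390.4⌋ = 3,239

3,239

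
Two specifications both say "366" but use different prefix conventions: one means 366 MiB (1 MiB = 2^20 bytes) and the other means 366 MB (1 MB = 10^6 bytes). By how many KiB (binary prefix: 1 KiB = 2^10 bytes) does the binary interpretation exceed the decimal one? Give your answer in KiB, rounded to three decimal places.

17,362.125 KiB

366 MiB = 366 × 1,048,576 = 383,778,816 bytes
366 MB = 366 × 1,000,000 = 366,000,000 bytes
difference = 17,778,816 bytes
17,778,816 / 1,024 = 17,362.125 KiB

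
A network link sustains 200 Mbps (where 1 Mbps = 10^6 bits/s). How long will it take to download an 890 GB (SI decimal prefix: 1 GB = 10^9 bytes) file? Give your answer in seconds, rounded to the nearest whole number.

35,600 seconds

890 GB = 890,000,000,000 bytes = 7,120,000,000,000 bits
200 Mbps = 200,000,000 bits/s
time = 7,120,000,000,000 / 200,000,000 = 35,600 s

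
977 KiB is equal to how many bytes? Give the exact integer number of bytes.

1,000,448 bytes

977 × 1,024 = 1,000,448 bytes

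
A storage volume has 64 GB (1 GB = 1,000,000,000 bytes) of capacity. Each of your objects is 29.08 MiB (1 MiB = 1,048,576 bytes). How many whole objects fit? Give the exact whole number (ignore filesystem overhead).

2,098

Capacity: 64 GB = 64,000,000,000 bytes
Per item: 29.08 MiB = 30,492,590.08 bytes
⌊64,000,000,000 / 30,492,590.08⌋ = 2,098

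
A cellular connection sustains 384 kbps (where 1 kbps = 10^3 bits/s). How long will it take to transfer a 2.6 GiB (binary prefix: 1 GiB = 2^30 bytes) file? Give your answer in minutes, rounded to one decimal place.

969.4 minutes

2.6 GiB = 2,791,728,742.4 bytes = 22,333,829,939.2 bits
384 kbps = 384,000 bits/s
time = 22,333,829,939.2 / 384,000 = 58,161.02 s
58,161.02 s / 60 = 969.4 minutes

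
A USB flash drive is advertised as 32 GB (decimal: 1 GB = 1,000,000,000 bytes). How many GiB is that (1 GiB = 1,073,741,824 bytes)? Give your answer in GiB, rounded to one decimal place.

29.8 GiB

32 GB = 32 × 10^9 bytes = 32,000,000,000 bytes
1 GiB = 2^30 bytes = 1,073,741,824 bytes
32,000,000,000 / 1,073,741,824 = 29.8 GiB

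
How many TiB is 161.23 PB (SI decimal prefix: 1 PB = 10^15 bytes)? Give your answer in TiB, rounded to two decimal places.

161.23 PB × 1,000,000,000,000,000 bytes/PB = 161,230,000,000,000,000 bytes
1 TiB = 2^40 bytes = 1,099,511,627,776 bytes
161,230,000,000,000,000 / 1,099,511,627,776 = 146,637.83 TiB

146,637.83 TiB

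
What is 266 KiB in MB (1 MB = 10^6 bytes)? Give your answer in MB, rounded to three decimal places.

266 KiB × 1,024 bytes/KiB = 272,384 bytes
1 MB = 1,000,000 bytes
272,384 / 1,000,000 = 0.272 MB

0.272 MB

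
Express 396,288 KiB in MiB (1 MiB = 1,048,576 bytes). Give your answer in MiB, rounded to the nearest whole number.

387 MiB

396,288 KiB = 396,288 × 2^10 bytes = 405,798,912 bytes
1 MiB = 2^20 bytes = 1,048,576 bytes
405,798,912 / 1,048,576 = 387 MiB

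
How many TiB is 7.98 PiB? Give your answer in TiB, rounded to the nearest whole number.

7.98 PiB = 7.98 × 2^50 bytes = 8,984,681,256,604,139.52 bytes
1 TiB = 2^40 bytes = 1,099,511,627,776 bytes
8,984,681,256,604,139.52 / 1,099,511,627,776 = 8,172 TiB

8,172 TiB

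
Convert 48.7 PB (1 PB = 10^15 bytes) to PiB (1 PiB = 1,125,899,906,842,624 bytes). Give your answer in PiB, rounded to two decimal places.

43.25 PiB

48.7 PB = 48.7 × 10^15 bytes = 48,700,000,000,000,000 bytes
1 PiB = 1,125,899,906,842,624 bytes
48,700,000,000,000,000 / 1,125,899,906,842,624 = 43.25 PiB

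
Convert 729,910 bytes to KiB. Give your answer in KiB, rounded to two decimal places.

712.80 KiB

729,910 bytes given.
1 KiB = 1,024 bytes
729,910 / 1,024 = 712.80 KiB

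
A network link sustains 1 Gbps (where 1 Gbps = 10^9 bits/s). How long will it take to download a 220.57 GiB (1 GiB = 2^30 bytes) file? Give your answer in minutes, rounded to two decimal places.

31.58 minutes

220.57 GiB = 236,835,234,119.68 bytes = 1,894,681,872,957.44 bits
1 Gbps = 1,000,000,000 bits/s
time = 1,894,681,872,957.44 / 1,000,000,000 = 1,894.682 s
1,894.682 s / 60 = 31.58 minutes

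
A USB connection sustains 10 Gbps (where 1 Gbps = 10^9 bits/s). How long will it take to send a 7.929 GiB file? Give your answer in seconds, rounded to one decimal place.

7.929 GiB = 8,513,698,922.496 bytes = 68,109,591,379.968 bits
10 Gbps = 10,000,000,000 bits/s
time = 68,109,591,379.968 / 10,000,000,000 = 6.8 s

6.8 seconds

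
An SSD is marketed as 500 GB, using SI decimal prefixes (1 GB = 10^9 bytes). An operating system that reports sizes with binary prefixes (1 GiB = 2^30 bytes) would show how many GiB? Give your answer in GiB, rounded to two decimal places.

500 GB = 500 × 10^9 bytes = 500,000,000,000 bytes
1 GiB = 1,073,741,824 bytes
500,000,000,000 / 1,073,741,824 = 465.66 GiB

465.66 GiB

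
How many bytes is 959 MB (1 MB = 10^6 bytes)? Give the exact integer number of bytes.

959 × 1,000,000 = 959,000,000 bytes

959,000,000 bytes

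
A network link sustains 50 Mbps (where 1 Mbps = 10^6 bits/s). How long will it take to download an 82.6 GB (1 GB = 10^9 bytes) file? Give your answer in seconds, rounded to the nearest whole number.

13,216 seconds

82.6 GB = 82,600,000,000 bytes = 660,800,000,000 bits
50 Mbps = 50,000,000 bits/s
time = 660,800,000,000 / 50,000,000 = 13,216 s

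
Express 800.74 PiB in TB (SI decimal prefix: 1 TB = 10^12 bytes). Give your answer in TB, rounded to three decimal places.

800.74 PiB = 800.74 × 2^50 bytes = 901,553,091,405,162,741.76 bytes
1 TB = 10^12 bytes = 1,000,000,000,000 bytes
901,553,091,405,162,741.76 / 1,000,000,000,000 = 901,553.091 TB

901,553.091 TB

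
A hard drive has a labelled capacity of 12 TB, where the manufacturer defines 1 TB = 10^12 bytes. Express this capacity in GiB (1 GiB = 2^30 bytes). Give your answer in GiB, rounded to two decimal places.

11,175.87 GiB

12 TB × 1,000,000,000,000 bytes/TB = 12,000,000,000,000 bytes
1 GiB = 1,073,741,824 bytes
12,000,000,000,000 / 1,073,741,824 = 11,175.87 GiB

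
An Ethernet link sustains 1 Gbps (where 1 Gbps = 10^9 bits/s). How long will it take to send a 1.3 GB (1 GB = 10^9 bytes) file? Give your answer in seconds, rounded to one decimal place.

10.4 seconds

1.3 GB = 1,300,000,000 bytes = 10,400,000,000 bits
1 Gbps = 1,000,000,000 bits/s
time = 10,400,000,000 / 1,000,000,000 = 10.4 s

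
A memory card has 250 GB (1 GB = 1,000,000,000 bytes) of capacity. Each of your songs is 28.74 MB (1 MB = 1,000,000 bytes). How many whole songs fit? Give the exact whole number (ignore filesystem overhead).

Capacity: 250 GB = 250,000,000,000 bytes
Per item: 28.74 MB = 28,740,000 bytes
⌊250,000,000,000 / 28,740,000⌋ = 8,698

8,698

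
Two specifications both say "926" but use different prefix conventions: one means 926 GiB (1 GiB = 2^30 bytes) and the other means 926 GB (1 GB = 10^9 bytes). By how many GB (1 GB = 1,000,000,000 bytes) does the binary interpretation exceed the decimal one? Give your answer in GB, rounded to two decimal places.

926 GiB = 926 × 1,073,741,824 = 994,284,929,024 bytes
926 GB = 926 × 1,000,000,000 = 926,000,000,000 bytes
difference = 68,284,929,024 bytes
68,284,929,024 / 1,000,000,000 = 68.28 GB

68.28 GB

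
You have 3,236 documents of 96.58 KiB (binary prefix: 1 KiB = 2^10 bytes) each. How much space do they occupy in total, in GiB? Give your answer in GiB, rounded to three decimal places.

Total = 3,236 × 96.58 KiB = 312532.88 KiB
= 312532.88 × 1,024 bytes = 320,033,669.12 bytes
1 GiB = 1,073,741,824 bytes
320,033,669.12 / 1,073,741,824 = 0.298 GiB

0.298 GiB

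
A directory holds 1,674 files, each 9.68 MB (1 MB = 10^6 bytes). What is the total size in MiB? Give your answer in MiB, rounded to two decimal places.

15,453.64 MiB

Total = 1,674 × 9.68 MB = 16204.32 MB
= 16204.32 × 1,000,000 bytes = 16,204,320,000 bytes
1 MiB = 1,048,576 bytes
16,204,320,000 / 1,048,576 = 15,453.64 MiB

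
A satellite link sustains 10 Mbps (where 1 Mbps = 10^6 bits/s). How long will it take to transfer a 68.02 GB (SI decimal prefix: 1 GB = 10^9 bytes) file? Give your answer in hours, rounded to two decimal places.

68.02 GB = 68,020,000,000 bytes = 544,160,000,000 bits
10 Mbps = 10,000,000 bits/s
time = 544,160,000,000 / 10,000,000 = 54,416.0000 s
54,416.0000 s / 3600 = 15.12 hours

15.12 hours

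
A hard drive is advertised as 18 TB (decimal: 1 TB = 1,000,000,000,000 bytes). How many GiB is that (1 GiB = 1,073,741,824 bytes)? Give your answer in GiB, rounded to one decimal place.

18 TB × 1,000,000,000,000 bytes/TB = 18,000,000,000,000 bytes
1 GiB = 2^30 bytes = 1,073,741,824 bytes
18,000,000,000,000 / 1,073,741,824 = 16,763.8 GiB

16,763.8 GiB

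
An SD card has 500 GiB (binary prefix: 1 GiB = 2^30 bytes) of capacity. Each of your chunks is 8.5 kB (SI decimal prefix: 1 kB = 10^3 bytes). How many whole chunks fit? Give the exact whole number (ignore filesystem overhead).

Capacity: 500 GiB = 536,870,912,000 bytes
Per item: 8.5 kB = 8,500 bytes
⌊536,870,912,000 / 8,500⌋ = 63,161,283

63,161,283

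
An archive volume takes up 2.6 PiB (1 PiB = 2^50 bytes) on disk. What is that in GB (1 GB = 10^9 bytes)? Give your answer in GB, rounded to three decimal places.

2.6 PiB × 1,125,899,906,842,624 bytes/PiB = 2,927,339,757,790,822.4 bytes
1 GB = 1,000,000,000 bytes
2,927,339,757,790,822.4 / 1,000,000,000 = 2,927,339.758 GB

2,927,339.758 GB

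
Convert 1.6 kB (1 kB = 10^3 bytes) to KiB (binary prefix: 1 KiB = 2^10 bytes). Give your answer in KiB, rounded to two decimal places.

1.6 kB × 1,000 bytes/kB = 1,600 bytes
1 KiB = 2^10 bytes = 1,024 bytes
1,600 / 1,024 = 1.56 KiB

1.56 KiB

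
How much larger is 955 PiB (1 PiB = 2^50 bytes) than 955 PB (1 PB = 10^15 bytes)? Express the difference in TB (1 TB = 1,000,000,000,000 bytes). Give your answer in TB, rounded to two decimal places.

120,234.41 TB

955 PiB = 955 × 1,125,899,906,842,624 = 1,075,234,411,034,705,920 bytes
955 PB = 955 × 1,000,000,000,000,000 = 955,000,000,000,000,000 bytes
difference = 120,234,411,034,705,920 bytes
120,234,411,034,705,920 / 1,000,000,000,000 = 120,234.41 TB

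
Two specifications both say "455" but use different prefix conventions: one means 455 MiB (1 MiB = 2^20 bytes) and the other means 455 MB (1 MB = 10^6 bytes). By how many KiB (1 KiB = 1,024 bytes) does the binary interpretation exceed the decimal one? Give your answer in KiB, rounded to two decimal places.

455 MiB = 455 × 1,048,576 = 477,102,080 bytes
455 MB = 455 × 1,000,000 = 455,000,000 bytes
difference = 22,102,080 bytes
22,102,080 / 1,024 = 21,584.06 KiB

21,584.06 KiB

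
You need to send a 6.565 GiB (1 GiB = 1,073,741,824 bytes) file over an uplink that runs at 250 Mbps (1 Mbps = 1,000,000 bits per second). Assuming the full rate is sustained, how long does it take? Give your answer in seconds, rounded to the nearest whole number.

226 seconds

6.565 GiB = 7,049,115,074.56 bytes = 56,392,920,596.48 bits
250 Mbps = 250,000,000 bits/s
time = 56,392,920,596.48 / 250,000,000 = 226 s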